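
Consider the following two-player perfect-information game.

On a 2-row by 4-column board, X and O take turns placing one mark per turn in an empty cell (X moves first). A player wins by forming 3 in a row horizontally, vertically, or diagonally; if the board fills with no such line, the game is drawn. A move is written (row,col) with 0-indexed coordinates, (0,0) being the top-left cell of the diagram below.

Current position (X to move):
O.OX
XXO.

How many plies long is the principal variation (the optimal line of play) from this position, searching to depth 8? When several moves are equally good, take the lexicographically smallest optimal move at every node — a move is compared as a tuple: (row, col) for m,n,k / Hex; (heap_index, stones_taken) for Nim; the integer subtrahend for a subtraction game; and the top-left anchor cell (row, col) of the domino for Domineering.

PV length from [O.OX/XXO.]: 2 plies

p1 X@[O.OX/XXO.]: (0,1)[OXOX/XXO.]+0* (1,3)[O.OX/XXOX]-1
p2 O@[OXOX/XXO.]: (1,3)[OXOX/XXOO]+0*
p3 X@[OXOX/XXOO] terminal +0; root [O.OX/XXO.] d8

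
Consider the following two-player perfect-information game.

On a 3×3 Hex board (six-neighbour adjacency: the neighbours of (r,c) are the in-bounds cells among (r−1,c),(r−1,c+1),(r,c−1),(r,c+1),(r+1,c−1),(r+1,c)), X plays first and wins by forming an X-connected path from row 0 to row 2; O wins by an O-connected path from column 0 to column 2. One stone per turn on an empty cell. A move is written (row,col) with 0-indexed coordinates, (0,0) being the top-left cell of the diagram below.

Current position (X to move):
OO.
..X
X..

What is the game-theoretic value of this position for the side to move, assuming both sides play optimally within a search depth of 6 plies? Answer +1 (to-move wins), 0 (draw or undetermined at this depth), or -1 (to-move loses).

[OO./..X/X..] X move#1: (0,2):+1/OOX/..X/X..*, (1,0):-1/OO./X.X/X.., (1,1):-1/OO./.XX/X.., (2,1):-1/OO./..X/XX., (2,2):-1/OO./..X/X.X
[OOX/..X/X..] O move#2: (1,0):-1/OOX/O.X/X..*, (1,1):-1/OOX/.OX/X.., (2,1):-1/OOX/..X/XO., (2,2):-1/OOX/..X/X.O
[OOX/O.X/X..] X move#3: (1,1):+1/OOX/OXX/X..*, (2,1):+1/OOX/O.X/XX., (2,2):+1/OOX/O.X/X.X
[OOX/OXX/X..] end (terminal -1, O#4); searched OO./..X/X.. to 6

value(OO./..X/X.., X) = +1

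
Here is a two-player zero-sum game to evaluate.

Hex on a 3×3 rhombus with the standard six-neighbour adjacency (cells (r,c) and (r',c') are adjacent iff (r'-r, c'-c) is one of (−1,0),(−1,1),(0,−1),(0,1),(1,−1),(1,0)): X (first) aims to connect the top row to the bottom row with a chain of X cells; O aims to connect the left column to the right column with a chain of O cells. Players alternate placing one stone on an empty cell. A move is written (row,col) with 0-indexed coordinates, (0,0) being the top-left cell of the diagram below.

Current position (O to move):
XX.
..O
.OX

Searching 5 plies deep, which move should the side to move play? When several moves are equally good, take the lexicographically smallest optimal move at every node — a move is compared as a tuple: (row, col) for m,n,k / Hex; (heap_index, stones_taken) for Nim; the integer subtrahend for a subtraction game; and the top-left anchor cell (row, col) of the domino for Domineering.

p1 O@[XX./..O/.OX]: (0,2)[XXO/..O/.OX]-1 (1,0)[XX./O.O/.OX]+1* (1,1)[XX./.OO/.OX]+1 (2,0)[XX./..O/OOX]+1
p2 X@[XX./O.O/.OX]: (0,2)[XXX/O.O/.OX]-1* (1,1)[XX./OXO/.OX]-1 (2,0)[XX./O.O/XOX]-1
p3 O@[XXX/O.O/.OX]: (1,1)[XXX/OOO/.OX]+1* (2,0)[XXX/O.O/OOX]+1
p4 X@[XXX/OOO/.OX] terminal -1; root [XX./..O/.OX] d5

O's best at [XX./..O/.OX]: (1,0)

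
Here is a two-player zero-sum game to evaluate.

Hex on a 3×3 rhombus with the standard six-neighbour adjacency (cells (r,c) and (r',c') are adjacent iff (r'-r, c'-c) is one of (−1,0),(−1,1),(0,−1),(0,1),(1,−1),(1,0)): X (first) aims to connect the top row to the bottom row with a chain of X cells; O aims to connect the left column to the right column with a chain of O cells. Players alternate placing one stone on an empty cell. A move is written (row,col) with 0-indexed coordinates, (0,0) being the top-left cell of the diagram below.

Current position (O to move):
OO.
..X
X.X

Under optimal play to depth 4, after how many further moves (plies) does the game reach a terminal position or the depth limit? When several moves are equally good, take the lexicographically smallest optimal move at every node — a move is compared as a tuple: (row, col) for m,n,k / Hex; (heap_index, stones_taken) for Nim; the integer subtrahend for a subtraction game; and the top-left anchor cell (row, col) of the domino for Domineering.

[OO./..X/X.X] O move#1: (0,2):+1/OOO/..X/X.X*, (1,0):-1/OO./O.X/X.X, (1,1):-1/OO./.OX/X.X, (2,1):-1/OO./..X/XOX
[OOO/..X/X.X] end (terminal -1, X#2); searched OO./..X/X.X to 4

PV length from [OO./..X/X.X]: 1 ply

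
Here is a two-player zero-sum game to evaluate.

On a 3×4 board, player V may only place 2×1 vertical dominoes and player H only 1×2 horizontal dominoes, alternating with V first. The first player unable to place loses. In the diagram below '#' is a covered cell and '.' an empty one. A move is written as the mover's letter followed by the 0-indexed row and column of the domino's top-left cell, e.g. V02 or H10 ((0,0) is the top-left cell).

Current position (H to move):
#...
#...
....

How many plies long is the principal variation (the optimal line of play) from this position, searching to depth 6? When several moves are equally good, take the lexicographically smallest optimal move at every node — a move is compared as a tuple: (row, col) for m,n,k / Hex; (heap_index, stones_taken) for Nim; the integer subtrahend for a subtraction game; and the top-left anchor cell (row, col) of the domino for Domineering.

[#.../#.../....] H move#1: H01:-1/###./#.../...., H02:-1/#.##/#.../...., H11:+1/#.../###./....*, H12:+1/#.../#.##/...., H20:-1/#.../#.../##.., H21:-1/#.../#.../.##., H22:-1/#.../#.../..##
[#.../###./....] V move#2: V03:-1/#..#/####/....*, V13:-1/#.../####/...#
[#..#/####/....] H move#3: H01:+1/####/####/....*, H20:+1/#..#/####/##.., H21:+1/#..#/####/.##., H22:+1/#..#/####/..##
[####/####/....] end (terminal -1, V#4); searched #.../#.../.... to 6

PV length from [#.../#.../....]: 3 plies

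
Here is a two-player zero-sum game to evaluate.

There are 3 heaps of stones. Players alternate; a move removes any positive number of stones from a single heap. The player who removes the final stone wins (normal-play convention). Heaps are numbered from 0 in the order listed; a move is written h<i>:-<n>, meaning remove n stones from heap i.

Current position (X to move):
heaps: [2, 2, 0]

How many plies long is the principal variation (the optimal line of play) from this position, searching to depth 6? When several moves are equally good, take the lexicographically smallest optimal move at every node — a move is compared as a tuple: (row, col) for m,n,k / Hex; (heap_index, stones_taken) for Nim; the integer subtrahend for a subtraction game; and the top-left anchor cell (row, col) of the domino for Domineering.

[(2,2,0)] X move#1: h0:-1:-1/(1,2,0)*, h0:-2:-1/(0,2,0), h1:-1:-1/(2,1,0), h1:-2:-1/(2,0,0)
[(1,2,0)] O move#2: h0:-1:-1/(0,2,0), h1:-1:+1/(1,1,0)*, h1:-2:-1/(1,0,0)
[(1,1,0)] X move#3: h0:-1:-1/(0,1,0)*, h1:-1:-1/(1,0,0)
[(0,1,0)] O move#4: h1:-1:+1/(0,0,0)*
[(0,0,0)] end (terminal -1, X#5); searched (2,2,0) to 6

PV length from [(2,2,0)]: 4 plies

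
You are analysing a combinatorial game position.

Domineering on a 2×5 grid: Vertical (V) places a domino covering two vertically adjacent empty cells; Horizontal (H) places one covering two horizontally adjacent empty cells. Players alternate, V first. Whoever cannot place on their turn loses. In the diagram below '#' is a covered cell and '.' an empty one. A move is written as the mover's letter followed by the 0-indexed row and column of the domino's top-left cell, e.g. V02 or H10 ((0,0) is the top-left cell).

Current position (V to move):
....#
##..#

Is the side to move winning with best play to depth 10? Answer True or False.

p1 V@[....#/##..#]: V02[..#.#/###.#]+1* V03[...##/##.##]-1
p2 H@[..#.#/###.#]: H00[###.#/###.#]-1*
p3 V@[###.#/###.#]: V03[#####/#####]+1*
p4 H@[#####/#####] terminal -1; root [....#/##..#] d10

V winning at [....#/##..#]: True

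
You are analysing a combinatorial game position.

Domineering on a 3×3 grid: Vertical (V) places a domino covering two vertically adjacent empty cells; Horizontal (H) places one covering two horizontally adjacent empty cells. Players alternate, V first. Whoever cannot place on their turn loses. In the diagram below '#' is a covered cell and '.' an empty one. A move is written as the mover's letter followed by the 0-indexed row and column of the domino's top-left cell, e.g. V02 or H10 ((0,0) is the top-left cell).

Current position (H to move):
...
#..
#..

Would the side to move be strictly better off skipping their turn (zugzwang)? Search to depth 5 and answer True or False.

[.../#../#..] H move#1: H00:-1/##./#../#.., H01:-1/.##/#../#.., H11:+1/.../###/#..*, H21:-1/.../#../###
[.../###/#..] end (terminal -1, V#2); searched .../#../#.. to 5
if H skipped the turn, V would face:
~ [.../#../#..] V move#1: V01:+1/.#./##./#..*, V02:+1/..#/#.#/#.., V11:+1/.../##./##., V12:+1/.../#.#/#.#
~ [.#./##./#..] H move#2: H21:-1/.#./##./###*
~ [.#./##./###] V move#3: V02:+1/.##/###/###*
~ [.##/###/###] end (terminal -1, H#4); searched .../#../#.. to 5
compare (H): move=+1 vs pass=-1

zugzwang(.../#../#.., H) = False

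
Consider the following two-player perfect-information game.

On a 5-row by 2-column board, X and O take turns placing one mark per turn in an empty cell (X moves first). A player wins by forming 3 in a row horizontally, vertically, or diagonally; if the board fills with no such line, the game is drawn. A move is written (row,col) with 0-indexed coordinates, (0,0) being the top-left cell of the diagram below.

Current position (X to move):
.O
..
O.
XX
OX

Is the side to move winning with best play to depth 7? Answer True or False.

p1 X@[.O/../O./XX/OX]: (0,0)[XO/../O./XX/OX]+0 (1,0)[.O/X./O./XX/OX]+0 (1,1)[.O/.X/O./XX/OX]+0 (2,1)[.O/../OX/XX/OX]+1*
p2 O@[.O/../OX/XX/OX] terminal -1; root [.O/../O./XX/OX] d7

X winning at [.O/../O./XX/OX]: True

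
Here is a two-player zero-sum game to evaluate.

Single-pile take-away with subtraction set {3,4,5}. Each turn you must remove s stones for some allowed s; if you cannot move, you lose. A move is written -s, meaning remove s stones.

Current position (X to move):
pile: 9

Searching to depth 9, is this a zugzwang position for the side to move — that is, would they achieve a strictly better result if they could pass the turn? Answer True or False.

zugzwang(9, X) = True

p1 X@[9]: -3[6]-1* -4[5]-1 -5[4]-1
p2 O@[6]: -3[3]-1 -4[2]+1* -5[1]+1
p3 X@[2] terminal -1; root [9] d9
if X skipped the turn, O would face:
~ p1 O@[9]: -3[6]-1* -4[5]-1 -5[4]-1
~ p2 X@[6]: -3[3]-1 -4[2]+1* -5[1]+1
~ p3 O@[2] terminal -1; root [9] d9
compare (X): move=-1 vs pass=+1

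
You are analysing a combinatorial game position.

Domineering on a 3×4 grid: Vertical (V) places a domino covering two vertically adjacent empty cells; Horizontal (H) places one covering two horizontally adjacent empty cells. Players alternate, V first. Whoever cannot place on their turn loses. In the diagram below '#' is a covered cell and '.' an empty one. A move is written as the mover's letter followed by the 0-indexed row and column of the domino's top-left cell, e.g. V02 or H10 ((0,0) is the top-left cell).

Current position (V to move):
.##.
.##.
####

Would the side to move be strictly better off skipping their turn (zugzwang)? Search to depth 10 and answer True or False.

zugzwang(.##./.##./####, V) = False

[.##./.##./####] V move#1: V00:+1/###./###./####*, V03:+1/.###/.###/####
[###./###./####] end (terminal -1, H#2); searched .##./.##./#### to 10
pass branch (H moves first from the same position):
  | [.##./.##./####] end (terminal -1, H#1); searched .##./.##./#### to 10
V moving scores +1; V passing scores +1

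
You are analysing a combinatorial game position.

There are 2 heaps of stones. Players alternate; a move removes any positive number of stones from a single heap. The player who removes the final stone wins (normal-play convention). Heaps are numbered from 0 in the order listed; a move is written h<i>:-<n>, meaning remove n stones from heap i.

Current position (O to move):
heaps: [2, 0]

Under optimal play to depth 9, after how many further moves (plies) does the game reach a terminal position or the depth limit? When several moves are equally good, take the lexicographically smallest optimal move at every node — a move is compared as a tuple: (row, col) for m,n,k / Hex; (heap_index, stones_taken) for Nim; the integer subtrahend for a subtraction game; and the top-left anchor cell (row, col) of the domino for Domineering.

ply 1, O at (2,0) | h0:-1=-1→(1,0); h0:-2=+1→(0,0)*
ply 2: (0,0) is terminal -1 (X); from (2,0) depth 9

PV length from [(2,0)]: 1 ply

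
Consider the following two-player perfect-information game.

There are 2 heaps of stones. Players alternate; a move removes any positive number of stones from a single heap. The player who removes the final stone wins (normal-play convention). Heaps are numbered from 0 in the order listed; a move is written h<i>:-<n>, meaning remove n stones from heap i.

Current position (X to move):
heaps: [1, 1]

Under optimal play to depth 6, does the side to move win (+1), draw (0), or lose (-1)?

[(1,1)] X move#1: h0:-1:-1/(0,1)*, h1:-1:-1/(1,0)
[(0,1)] O move#2: h1:-1:+1/(0,0)*
[(0,0)] end (terminal -1, X#3); searched (1,1) to 6

value((1,1), X) = -1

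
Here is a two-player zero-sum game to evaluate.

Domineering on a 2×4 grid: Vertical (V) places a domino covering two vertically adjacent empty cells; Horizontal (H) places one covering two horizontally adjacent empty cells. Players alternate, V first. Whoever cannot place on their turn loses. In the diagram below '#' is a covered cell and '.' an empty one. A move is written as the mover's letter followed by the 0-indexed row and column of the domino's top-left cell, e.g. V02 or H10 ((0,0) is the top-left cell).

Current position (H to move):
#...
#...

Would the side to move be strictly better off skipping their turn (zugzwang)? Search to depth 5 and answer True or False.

zugzwang(#.../#..., H) = False

ply 1, H at #.../#... | H01=+1→###./#...*; H02=+1→#.##/#...; H11=+1→#.../###.; H12=+1→#.../#.##
ply 2, V at ###./#... | V03=-1→####/#..#*
ply 3, H at ####/#..# | H11=+1→####/####*
ply 4: ####/#### is terminal -1 (V); from #.../#... depth 5
if H skipped the turn, V would face:
~ ply 1, V at #.../#... | V01=-1→##../##..; V02=+1→#.#./#.#.*; V03=-1→#..#/#..#
~ ply 2: #.#./#.#. is terminal -1 (H); from #.../#... depth 5
compare (H): move=+1 vs pass=-1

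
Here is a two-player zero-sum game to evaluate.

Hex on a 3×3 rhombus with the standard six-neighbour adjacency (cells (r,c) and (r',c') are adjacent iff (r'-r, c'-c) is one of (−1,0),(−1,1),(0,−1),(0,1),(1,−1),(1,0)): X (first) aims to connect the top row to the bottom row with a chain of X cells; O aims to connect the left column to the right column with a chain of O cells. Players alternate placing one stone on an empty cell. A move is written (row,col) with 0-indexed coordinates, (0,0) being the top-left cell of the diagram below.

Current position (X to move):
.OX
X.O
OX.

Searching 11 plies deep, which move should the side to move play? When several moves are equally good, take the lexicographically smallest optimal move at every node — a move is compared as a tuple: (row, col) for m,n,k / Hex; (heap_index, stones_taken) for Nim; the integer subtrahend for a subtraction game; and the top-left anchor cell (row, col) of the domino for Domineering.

ply 1, X at .OX/X.O/OX. | (0,0)=-1→XOX/X.O/OX.; (1,1)=+1→.OX/XXO/OX.*; (2,2)=-1→.OX/X.O/OXX
ply 2: .OX/XXO/OX. is terminal -1 (O); from .OX/X.O/OX. depth 11

X's best at [.OX/X.O/OX.]: (1,1)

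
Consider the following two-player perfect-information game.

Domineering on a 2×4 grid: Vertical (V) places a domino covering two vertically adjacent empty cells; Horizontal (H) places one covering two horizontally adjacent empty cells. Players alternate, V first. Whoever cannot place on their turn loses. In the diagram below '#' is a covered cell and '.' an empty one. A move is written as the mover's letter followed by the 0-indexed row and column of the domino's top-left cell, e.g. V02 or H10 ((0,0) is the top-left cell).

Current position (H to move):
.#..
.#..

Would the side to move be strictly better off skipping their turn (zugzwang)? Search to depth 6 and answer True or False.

zugzwang(.#../.#.., H) = False

[.#../.#..] H move#1: H02:+1/.###/.#..*, H12:+1/.#../.###
[.###/.#..] V move#2: V00:-1/####/##..*
[####/##..] H move#3: H12:+1/####/####*
[####/####] end (terminal -1, V#4); searched .#../.#.. to 6
if H skipped the turn, V would face:
~ [.#../.#..] V move#1: V00:-1/##../##.., V02:+1/.##./.##.*, V03:+1/.#.#/.#.#
~ [.##./.##.] end (terminal -1, H#2); searched .#../.#.. to 6
compare (H): move=+1 vs pass=-1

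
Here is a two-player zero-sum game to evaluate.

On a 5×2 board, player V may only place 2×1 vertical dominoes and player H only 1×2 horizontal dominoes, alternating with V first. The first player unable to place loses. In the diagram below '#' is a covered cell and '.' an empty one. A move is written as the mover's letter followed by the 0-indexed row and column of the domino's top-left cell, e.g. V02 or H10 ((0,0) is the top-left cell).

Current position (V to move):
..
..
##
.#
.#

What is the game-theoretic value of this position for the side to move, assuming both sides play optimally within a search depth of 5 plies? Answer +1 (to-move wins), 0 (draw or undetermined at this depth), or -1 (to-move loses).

value(../../##/.#/.#, V) = +1

[../../##/.#/.#] V move#1: V00:+1/#./#./##/.#/.#*, V01:+1/.#/.#/##/.#/.#, V30:-1/../../##/##/##
[#./#./##/.#/.#] end (terminal -1, H#2); searched ../../##/.#/.# to 5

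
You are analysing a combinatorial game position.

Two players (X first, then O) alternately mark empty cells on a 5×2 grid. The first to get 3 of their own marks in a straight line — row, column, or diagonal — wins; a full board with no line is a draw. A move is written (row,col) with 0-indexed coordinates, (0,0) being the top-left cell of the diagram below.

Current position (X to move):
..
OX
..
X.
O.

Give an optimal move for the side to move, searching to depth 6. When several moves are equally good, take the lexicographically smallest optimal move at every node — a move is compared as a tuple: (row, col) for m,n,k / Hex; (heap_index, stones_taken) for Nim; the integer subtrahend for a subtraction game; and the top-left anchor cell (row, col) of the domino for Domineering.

ply 1, X at ../OX/../X./O. | (0,0)=+0→X./OX/../X./O.; (0,1)=+0→.X/OX/../X./O.; (2,0)=+0→../OX/X./X./O.; (2,1)=+1→../OX/.X/X./O.*; (3,1)=+0→../OX/../XX/O.; (4,1)=+0→../OX/../X./OX
ply 2, O at ../OX/.X/X./O. | (0,0)=-1→O./OX/.X/X./O.*; (0,1)=-1→.O/OX/.X/X./O.; (2,0)=-1→../OX/OX/X./O.; (3,1)=-1→../OX/.X/XO/O.; (4,1)=-1→../OX/.X/X./OO
ply 3, X at O./OX/.X/X./O. | (0,1)=+1→OX/OX/.X/X./O.*; (2,0)=+1→O./OX/XX/X./O.; (3,1)=+1→O./OX/.X/XX/O.; (4,1)=-1→O./OX/.X/X./OX
ply 4: OX/OX/.X/X./O. is terminal -1 (O); from ../OX/../X./O. depth 6

X's best at [../OX/../X./O.]: (2,1)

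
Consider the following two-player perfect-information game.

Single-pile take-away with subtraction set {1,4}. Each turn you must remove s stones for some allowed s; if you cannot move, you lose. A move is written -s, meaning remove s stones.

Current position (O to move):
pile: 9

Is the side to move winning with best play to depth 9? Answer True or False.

ply 1, O at 9 | -1=-1→8; -4=+1→5*
ply 2, X at 5 | -1=-1→4*; -4=-1→1
ply 3, O at 4 | -1=-1→3; -4=+1→0*
ply 4: 0 is terminal -1 (X); from 9 depth 9

O winning at [9]: True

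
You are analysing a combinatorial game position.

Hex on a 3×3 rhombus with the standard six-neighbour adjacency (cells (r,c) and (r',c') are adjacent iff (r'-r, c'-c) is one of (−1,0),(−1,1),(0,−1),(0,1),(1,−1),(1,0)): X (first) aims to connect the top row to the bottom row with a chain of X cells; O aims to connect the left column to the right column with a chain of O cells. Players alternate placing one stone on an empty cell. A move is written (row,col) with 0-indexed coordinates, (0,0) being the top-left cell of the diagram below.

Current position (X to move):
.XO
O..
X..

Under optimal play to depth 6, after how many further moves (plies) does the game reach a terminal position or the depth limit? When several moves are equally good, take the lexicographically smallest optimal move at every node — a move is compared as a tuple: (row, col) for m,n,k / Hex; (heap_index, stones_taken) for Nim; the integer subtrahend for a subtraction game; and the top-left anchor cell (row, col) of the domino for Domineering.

PV length from [.XO/O../X..]: 1 ply

[.XO/O../X..] X move#1: (0,0):-1/XXO/O../X.., (1,1):+1/.XO/OX./X..*, (1,2):-1/.XO/O.X/X.., (2,1):-1/.XO/O../XX., (2,2):-1/.XO/O../X.X
[.XO/OX./X..] end (terminal -1, O#2); searched .XO/O../X.. to 6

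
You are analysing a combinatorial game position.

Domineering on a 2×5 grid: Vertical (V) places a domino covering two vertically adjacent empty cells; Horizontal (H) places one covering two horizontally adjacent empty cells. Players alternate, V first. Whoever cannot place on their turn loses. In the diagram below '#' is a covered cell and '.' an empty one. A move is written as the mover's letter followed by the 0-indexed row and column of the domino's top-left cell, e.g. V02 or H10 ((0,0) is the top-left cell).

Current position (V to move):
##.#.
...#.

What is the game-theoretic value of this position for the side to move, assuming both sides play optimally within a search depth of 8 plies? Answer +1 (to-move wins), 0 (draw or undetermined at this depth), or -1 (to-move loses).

value(##.#./...#., V) = +1

ply 1, V at ##.#./...#. | V02=+1→####./..##.*; V04=-1→##.##/...##
ply 2, H at ####./..##. | H10=-1→####./####.*
ply 3, V at ####./####. | V04=+1→#####/#####*
ply 4: #####/##### is terminal -1 (H); from ##.#./...#. depth 8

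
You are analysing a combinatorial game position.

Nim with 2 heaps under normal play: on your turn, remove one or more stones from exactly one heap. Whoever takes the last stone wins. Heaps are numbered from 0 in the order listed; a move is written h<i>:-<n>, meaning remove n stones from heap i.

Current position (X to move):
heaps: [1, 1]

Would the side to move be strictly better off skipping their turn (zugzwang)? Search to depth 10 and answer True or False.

zugzwang((1,1), X) = True

[(1,1)] X move#1: h0:-1:-1/(0,1)*, h1:-1:-1/(1,0)
[(0,1)] O move#2: h1:-1:+1/(0,0)*
[(0,0)] end (terminal -1, X#3); searched (1,1) to 10
pass branch (O moves first from the same position):
  | [(1,1)] O move#1: h0:-1:-1/(0,1)*, h1:-1:-1/(1,0)
  | [(0,1)] X move#2: h1:-1:+1/(0,0)*
  | [(0,0)] end (terminal -1, O#3); searched (1,1) to 10
X moving scores -1; X passing scores +1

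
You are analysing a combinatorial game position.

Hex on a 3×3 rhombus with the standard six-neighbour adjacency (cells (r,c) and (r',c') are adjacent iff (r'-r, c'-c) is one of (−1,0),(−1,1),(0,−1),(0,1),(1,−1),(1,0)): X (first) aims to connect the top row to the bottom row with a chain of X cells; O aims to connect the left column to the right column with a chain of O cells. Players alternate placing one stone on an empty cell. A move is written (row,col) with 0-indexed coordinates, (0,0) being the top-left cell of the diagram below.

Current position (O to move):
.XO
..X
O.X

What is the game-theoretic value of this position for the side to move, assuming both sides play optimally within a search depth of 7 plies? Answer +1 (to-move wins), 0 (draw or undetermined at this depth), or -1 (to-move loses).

p1 O@[.XO/..X/O.X]: (0,0)[OXO/..X/O.X]-1 (1,0)[.XO/O.X/O.X]-1 (1,1)[.XO/.OX/O.X]+1* (2,1)[.XO/..X/OOX]-1
p2 X@[.XO/.OX/O.X] terminal -1; root [.XO/..X/O.X] d7

value(.XO/..X/O.X, O) = +1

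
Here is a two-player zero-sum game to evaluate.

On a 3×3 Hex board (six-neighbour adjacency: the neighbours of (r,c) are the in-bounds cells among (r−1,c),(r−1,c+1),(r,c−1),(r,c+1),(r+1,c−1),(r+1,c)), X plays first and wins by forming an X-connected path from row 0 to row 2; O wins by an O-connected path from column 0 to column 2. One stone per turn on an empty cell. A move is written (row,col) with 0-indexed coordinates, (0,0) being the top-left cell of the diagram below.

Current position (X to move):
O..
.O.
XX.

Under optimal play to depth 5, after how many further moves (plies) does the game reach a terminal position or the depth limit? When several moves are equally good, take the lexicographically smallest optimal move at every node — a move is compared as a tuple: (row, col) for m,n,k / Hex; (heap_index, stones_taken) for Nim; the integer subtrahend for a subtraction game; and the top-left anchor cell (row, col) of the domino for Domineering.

[O../.O./XX.] X move#1: (0,1):-1/OX./.O./XX.*, (0,2):-1/O.X/.O./XX., (1,0):-1/O../XO./XX., (1,2):-1/O../.OX/XX., (2,2):-1/O../.O./XXX
[OX./.O./XX.] O move#2: (0,2):-1/OXO/.O./XX., (1,0):+1/OX./OO./XX.*, (1,2):-1/OX./.OO/XX., (2,2):-1/OX./.O./XXO
[OX./OO./XX.] X move#3: (0,2):-1/OXX/OO./XX.*, (1,2):-1/OX./OOX/XX., (2,2):-1/OX./OO./XXX
[OXX/OO./XX.] O move#4: (1,2):+1/OXX/OOO/XX.*, (2,2):-1/OXX/OO./XXO
[OXX/OOO/XX.] end (terminal -1, X#5); searched O../.O./XX. to 5

PV length from [O../.O./XX.]: 4 plies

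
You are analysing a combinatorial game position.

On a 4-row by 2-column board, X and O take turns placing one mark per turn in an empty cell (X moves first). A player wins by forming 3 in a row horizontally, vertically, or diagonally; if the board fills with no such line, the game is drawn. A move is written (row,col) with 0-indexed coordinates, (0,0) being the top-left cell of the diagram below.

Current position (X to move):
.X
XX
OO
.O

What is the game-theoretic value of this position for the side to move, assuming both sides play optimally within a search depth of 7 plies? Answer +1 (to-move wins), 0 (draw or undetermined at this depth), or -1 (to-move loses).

value(.X/XX/OO/.O, X) = 0

[.X/XX/OO/.O] X move#1: (0,0):+0/XX/XX/OO/.O*, (3,0):+0/.X/XX/OO/XO
[XX/XX/OO/.O] O move#2: (3,0):+0/XX/XX/OO/OO*
[XX/XX/OO/OO] end (terminal +0, X#3); searched .X/XX/OO/.O to 7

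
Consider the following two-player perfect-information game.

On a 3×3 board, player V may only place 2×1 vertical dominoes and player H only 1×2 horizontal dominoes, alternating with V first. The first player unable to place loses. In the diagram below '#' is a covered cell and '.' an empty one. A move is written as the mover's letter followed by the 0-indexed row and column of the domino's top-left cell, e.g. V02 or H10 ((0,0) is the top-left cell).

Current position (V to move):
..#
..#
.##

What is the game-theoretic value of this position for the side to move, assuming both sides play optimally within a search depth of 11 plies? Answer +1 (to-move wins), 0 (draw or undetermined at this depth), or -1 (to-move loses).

[..#/..#/.##] V move#1: V00:+1/#.#/#.#/.##*, V01:+1/.##/.##/.##, V10:-1/..#/#.#/###
[#.#/#.#/.##] end (terminal -1, H#2); searched ..#/..#/.## to 11

value(..#/..#/.##, V) = +1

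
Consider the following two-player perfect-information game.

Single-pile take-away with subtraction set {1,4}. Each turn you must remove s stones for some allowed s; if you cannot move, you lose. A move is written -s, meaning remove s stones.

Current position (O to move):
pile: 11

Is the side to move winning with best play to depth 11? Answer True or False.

[11] O move#1: -1:+1/10*, -4:+1/7
[10] X move#2: -1:-1/9*, -4:-1/6
[9] O move#3: -1:-1/8, -4:+1/5*
[5] X move#4: -1:-1/4*, -4:-1/1
[4] O move#5: -1:-1/3, -4:+1/0*
[0] end (terminal -1, X#6); searched 11 to 11

O winning at [11]: True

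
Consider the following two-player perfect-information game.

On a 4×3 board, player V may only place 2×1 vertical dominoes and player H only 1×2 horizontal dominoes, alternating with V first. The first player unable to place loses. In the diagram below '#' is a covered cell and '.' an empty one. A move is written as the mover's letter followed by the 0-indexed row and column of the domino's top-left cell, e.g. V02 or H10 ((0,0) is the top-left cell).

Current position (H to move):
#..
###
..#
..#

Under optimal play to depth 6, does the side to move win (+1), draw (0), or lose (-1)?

[#../###/..#/..#] H move#1: H01:-1/###/###/..#/..#, H20:+1/#../###/###/..#*, H30:+1/#../###/..#/###
[#../###/###/..#] end (terminal -1, V#2); searched #../###/..#/..# to 6

value(#../###/..#/..#, H) = +1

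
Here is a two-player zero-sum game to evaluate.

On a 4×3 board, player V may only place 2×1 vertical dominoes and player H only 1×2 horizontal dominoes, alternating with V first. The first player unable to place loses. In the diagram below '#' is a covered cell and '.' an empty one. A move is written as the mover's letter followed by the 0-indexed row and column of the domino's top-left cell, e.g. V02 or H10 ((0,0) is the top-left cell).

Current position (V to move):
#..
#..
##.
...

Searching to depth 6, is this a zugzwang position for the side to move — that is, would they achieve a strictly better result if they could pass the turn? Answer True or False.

p1 V@[#../#../##./...]: V01[##./##./##./...]+1* V02[#.#/#.#/##./...]+1 V12[#../#.#/###/...]-1 V22[#../#../###/..#]-1
p2 H@[##./##./##./...]: H30[##./##./##./##.]-1* H31[##./##./##./.##]-1
p3 V@[##./##./##./##.]: V02[###/###/##./##.]+1* V12[##./###/###/##.]+1 V22[##./##./###/###]+1
p4 H@[###/###/##./##.] terminal -1; root [#../#../##./...] d6
suppose V passes — search the same position with H to move:
pass> p1 H@[#../#../##./...]: H01[###/#../##./...]+1* H11[#../###/##./...]+1 H30[#../#../##./##.]-1 H31[#../#../##./.##]-1
pass> p2 V@[###/#../##./...]: V12[###/#.#/###/...]-1* V22[###/#../###/..#]-1
pass> p3 H@[###/#.#/###/...]: H30[###/#.#/###/##.]+1* H31[###/#.#/###/.##]+1
pass> p4 V@[###/#.#/###/##.] terminal -1; root [#../#../##./...] d6
for V: play +1, pass -1

zugzwang(#../#../##./..., V) = False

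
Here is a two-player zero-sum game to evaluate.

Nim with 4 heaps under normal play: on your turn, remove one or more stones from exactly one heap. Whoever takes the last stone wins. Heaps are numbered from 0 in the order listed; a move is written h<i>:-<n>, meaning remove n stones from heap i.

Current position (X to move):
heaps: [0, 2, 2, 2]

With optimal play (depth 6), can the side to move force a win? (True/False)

X winning at [(0,2,2,2)]: True

[(0,2,2,2)] X move#1: h1:-1:-1/(0,1,2,2), h1:-2:+1/(0,0,2,2)*, h2:-1:-1/(0,2,1,2), h2:-2:+1/(0,2,0,2), h3:-1:-1/(0,2,2,1), h3:-2:+1/(0,2,2,0)
[(0,0,2,2)] O move#2: h2:-1:-1/(0,0,1,2)*, h2:-2:-1/(0,0,0,2), h3:-1:-1/(0,0,2,1), h3:-2:-1/(0,0,2,0)
[(0,0,1,2)] X move#3: h2:-1:-1/(0,0,0,2), h3:-1:+1/(0,0,1,1)*, h3:-2:-1/(0,0,1,0)
[(0,0,1,1)] O move#4: h2:-1:-1/(0,0,0,1)*, h3:-1:-1/(0,0,1,0)
[(0,0,0,1)] X move#5: h3:-1:+1/(0,0,0,0)*
[(0,0,0,0)] end (terminal -1, O#6); searched (0,2,2,2) to 6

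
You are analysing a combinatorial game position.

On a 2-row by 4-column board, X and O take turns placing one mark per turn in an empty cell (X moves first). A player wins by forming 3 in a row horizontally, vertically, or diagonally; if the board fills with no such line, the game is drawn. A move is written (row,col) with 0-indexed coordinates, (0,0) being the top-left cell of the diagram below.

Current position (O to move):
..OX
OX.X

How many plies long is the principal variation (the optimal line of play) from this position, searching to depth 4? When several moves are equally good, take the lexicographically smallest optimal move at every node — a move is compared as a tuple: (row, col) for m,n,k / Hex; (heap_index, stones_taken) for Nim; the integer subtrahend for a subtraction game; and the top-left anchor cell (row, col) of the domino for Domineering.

PV length from [..OX/OX.X]: 3 plies

p1 O@[..OX/OX.X]: (0,0)[O.OX/OX.X]-1 (0,1)[.OOX/OX.X]-1 (1,2)[..OX/OXOX]+0*
p2 X@[..OX/OXOX]: (0,0)[X.OX/OXOX]+0* (0,1)[.XOX/OXOX]+0
p3 O@[X.OX/OXOX]: (0,1)[XOOX/OXOX]+0*
p4 X@[XOOX/OXOX] terminal +0; root [..OX/OX.X] d4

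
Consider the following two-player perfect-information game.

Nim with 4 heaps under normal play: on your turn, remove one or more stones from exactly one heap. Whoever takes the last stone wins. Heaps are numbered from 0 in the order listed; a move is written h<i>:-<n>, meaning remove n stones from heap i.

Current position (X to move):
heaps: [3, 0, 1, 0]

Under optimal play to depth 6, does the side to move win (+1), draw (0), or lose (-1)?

value((3,0,1,0), X) = +1

p1 X@[(3,0,1,0)]: h0:-1[(2,0,1,0)]-1 h0:-2[(1,0,1,0)]+1* h0:-3[(0,0,1,0)]-1 h2:-1[(3,0,0,0)]-1
p2 O@[(1,0,1,0)]: h0:-1[(0,0,1,0)]-1* h2:-1[(1,0,0,0)]-1
p3 X@[(0,0,1,0)]: h2:-1[(0,0,0,0)]+1*
p4 O@[(0,0,0,0)] terminal -1; root [(3,0,1,0)] d6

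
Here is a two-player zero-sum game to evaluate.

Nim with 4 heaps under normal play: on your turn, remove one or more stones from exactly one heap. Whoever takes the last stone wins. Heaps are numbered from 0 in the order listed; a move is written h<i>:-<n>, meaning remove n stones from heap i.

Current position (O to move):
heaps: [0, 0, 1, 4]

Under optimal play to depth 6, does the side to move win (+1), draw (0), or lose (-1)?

value((0,0,1,4), O) = +1

ply 1, O at (0,0,1,4) | h2:-1=-1→(0,0,0,4); h3:-1=-1→(0,0,1,3); h3:-2=-1→(0,0,1,2); h3:-3=+1→(0,0,1,1)*; h3:-4=-1→(0,0,1,0)
ply 2, X at (0,0,1,1) | h2:-1=-1→(0,0,0,1)*; h3:-1=-1→(0,0,1,0)
ply 3, O at (0,0,0,1) | h3:-1=+1→(0,0,0,0)*
ply 4: (0,0,0,0) is terminal -1 (X); from (0,0,1,4) depth 6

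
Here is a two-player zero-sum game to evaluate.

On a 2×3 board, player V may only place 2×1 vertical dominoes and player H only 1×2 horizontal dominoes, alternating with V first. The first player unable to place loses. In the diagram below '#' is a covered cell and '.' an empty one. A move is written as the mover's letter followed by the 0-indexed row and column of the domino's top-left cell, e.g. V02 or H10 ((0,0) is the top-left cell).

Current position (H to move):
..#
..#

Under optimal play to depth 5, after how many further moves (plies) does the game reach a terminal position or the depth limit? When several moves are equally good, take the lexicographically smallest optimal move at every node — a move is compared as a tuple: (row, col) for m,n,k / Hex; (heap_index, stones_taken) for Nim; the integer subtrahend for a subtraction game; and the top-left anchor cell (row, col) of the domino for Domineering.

p1 H@[..#/..#]: H00[###/..#]+1* H10[..#/###]+1
p2 V@[###/..#] terminal -1; root [..#/..#] d5

PV length from [..#/..#]: 1 ply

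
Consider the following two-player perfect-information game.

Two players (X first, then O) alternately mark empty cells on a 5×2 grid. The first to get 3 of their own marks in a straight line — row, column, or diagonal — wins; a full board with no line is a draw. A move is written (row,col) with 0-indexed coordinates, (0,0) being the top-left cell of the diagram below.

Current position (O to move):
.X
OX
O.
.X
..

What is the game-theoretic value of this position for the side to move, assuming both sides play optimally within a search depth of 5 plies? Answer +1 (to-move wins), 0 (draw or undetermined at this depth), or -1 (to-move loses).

value(.X/OX/O./.X/.., O) = +1

ply 1, O at .X/OX/O./.X/.. | (0,0)=+1→OX/OX/O./.X/..*; (2,1)=+1→.X/OX/OO/.X/..; (3,0)=+1→.X/OX/O./OX/..; (4,0)=-1→.X/OX/O./.X/O.; (4,1)=-1→.X/OX/O./.X/.O
ply 2: OX/OX/O./.X/.. is terminal -1 (X); from .X/OX/O./.X/.. depth 5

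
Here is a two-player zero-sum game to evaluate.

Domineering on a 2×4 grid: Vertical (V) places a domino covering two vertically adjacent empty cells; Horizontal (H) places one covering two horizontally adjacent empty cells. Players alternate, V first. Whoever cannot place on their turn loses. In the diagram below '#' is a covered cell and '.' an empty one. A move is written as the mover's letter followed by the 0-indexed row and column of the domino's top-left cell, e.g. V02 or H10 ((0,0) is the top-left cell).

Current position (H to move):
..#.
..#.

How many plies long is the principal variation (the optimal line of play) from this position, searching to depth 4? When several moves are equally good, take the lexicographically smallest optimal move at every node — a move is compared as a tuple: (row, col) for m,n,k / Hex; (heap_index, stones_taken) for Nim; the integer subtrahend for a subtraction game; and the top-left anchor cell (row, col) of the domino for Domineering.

p1 H@[..#./..#.]: H00[###./..#.]+1* H10[..#./###.]+1
p2 V@[###./..#.]: V03[####/..##]-1*
p3 H@[####/..##]: H10[####/####]+1*
p4 V@[####/####] terminal -1; root [..#./..#.] d4

PV length from [..#./..#.]: 3 plies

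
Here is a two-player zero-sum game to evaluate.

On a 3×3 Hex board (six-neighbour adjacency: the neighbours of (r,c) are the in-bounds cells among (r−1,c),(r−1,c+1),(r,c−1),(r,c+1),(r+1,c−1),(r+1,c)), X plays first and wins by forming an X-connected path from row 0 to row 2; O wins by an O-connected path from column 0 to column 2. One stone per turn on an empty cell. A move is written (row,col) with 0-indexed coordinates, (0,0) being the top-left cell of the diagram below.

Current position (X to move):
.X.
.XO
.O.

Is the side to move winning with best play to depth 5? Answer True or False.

ply 1, X at .X./.XO/.O. | (0,0)=-1→XX./.XO/.O.; (0,2)=-1→.XX/.XO/.O.; (1,0)=-1→.X./XXO/.O.; (2,0)=+1→.X./.XO/XO.*; (2,2)=-1→.X./.XO/.OX
ply 2: .X./.XO/XO. is terminal -1 (O); from .X./.XO/.O. depth 5

X winning at [.X./.XO/.O.]: True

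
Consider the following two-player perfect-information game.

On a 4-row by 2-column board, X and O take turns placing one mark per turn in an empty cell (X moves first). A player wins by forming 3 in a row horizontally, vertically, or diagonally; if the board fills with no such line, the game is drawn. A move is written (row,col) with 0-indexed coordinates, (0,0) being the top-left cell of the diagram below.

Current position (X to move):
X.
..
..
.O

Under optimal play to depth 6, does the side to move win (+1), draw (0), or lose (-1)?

ply 1, X at X./../../.O | (0,1)=+0→XX/../../.O*; (1,0)=+0→X./X./../.O; (1,1)=+0→X./.X/../.O; (2,0)=+0→X./../X./.O; (2,1)=+0→X./../.X/.O; (3,0)=+0→X./../../XO
ply 2, O at XX/../../.O | (1,0)=+0→XX/O./../.O*; (1,1)=+0→XX/.O/../.O; (2,0)=+0→XX/../O./.O; (2,1)=+0→XX/../.O/.O; (3,0)=+0→XX/../../OO
ply 3, X at XX/O./../.O | (1,1)=+0→XX/OX/../.O*; (2,0)=+0→XX/O./X./.O; (2,1)=+0→XX/O./.X/.O; (3,0)=+0→XX/O./../XO
ply 4, O at XX/OX/../.O | (2,0)=-1→XX/OX/O./.O; (2,1)=+0→XX/OX/.O/.O*; (3,0)=-1→XX/OX/../OO
ply 5, X at XX/OX/.O/.O | (2,0)=+0→XX/OX/XO/.O*; (3,0)=+0→XX/OX/.O/XO
ply 6, O at XX/OX/XO/.O | (3,0)=+0→XX/OX/XO/OO*
ply 7: XX/OX/XO/OO is terminal +0 (X); from X./../../.O depth 6

value(X./../../.O, X) = 0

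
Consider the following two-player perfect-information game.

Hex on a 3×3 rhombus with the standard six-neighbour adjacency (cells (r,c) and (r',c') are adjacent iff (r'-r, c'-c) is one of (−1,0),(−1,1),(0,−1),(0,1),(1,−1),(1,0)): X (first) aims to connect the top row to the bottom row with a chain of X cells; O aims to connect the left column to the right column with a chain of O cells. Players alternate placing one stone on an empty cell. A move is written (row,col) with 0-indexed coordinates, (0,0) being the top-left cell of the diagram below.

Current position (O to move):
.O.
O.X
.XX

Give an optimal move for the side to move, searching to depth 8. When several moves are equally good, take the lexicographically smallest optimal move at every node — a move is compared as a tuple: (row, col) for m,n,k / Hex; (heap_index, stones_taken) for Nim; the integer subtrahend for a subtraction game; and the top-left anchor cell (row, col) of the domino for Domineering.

O's best at [.O./O.X/.XX]: (0,2)

ply 1, O at .O./O.X/.XX | (0,0)=-1→OO./O.X/.XX; (0,2)=+1→.OO/O.X/.XX*; (1,1)=-1→.O./OOX/.XX; (2,0)=-1→.O./O.X/OXX
ply 2: .OO/O.X/.XX is terminal -1 (X); from .O./O.X/.XX depth 8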